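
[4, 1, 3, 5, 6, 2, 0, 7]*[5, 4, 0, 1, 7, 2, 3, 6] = [7, 4, 1, 2, 3, 0, 5, 6]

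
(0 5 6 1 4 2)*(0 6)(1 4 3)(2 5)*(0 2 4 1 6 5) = (0 4)(1 3 6)(2 5)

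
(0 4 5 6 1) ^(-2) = (0 6 4 1 5) 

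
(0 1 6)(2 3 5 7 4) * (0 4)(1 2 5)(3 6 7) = (0 2 6 4 5 3 1 7)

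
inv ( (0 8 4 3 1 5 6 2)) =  (0 2 6 5 1 3 4 8)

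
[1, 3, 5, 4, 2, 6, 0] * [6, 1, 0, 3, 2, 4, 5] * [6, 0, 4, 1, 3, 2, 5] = [0, 1, 3, 4, 6, 2, 5]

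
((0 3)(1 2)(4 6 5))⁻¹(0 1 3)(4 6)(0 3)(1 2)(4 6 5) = (0 3 2)(5 6)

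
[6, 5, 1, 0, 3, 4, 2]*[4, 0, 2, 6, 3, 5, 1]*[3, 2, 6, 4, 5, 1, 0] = [2, 1, 3, 5, 0, 4, 6]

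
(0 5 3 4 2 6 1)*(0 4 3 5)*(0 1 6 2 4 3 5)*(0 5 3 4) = (0 1 4)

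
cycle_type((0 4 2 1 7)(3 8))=2.5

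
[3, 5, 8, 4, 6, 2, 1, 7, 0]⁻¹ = [8, 6, 5, 0, 3, 1, 4, 7, 2]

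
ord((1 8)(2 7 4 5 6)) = 10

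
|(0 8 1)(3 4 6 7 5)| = 15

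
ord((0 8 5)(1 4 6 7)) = 12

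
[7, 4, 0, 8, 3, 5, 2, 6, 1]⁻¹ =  [2, 8, 6, 4, 1, 5, 7, 0, 3]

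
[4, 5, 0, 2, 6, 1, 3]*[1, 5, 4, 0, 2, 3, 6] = [2, 3, 1, 4, 6, 5, 0]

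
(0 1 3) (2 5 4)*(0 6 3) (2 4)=(0 1) (2 5) (3 6) 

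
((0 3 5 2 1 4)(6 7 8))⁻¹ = (0 4 1 2 5 3)(6 8 7)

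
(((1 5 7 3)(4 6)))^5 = (1 5 7 3)(4 6)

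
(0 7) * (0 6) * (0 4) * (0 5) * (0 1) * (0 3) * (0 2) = (0 7 6 4 5 1 3 2)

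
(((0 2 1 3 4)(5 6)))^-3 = (0 1 4 2 3)(5 6)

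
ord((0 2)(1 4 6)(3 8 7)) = 6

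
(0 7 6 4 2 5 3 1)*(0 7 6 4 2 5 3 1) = (0 6 2 3)(1 7 4 5)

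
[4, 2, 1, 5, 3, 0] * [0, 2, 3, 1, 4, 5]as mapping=[0→4, 1→3, 2→2, 3→5, 4→1, 5→0]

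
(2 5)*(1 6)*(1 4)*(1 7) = (1 6 4 7) (2 5) 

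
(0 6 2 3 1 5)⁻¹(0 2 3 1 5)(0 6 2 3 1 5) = (0 6 3 1 5)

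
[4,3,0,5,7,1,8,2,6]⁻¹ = [2,5,7,1,0,3,8,4,6]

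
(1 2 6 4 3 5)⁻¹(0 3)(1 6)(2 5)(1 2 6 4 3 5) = (0 5)(1 6)(2 4)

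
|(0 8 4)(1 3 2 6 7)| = 15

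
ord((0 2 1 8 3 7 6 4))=8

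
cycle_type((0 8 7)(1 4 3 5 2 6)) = 3.6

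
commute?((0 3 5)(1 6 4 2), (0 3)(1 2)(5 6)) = no:(0 3 5)(1 6 4 2)*(0 3)(1 2)(5 6) = (1 5 3 6 4), (0 3)(1 2)(5 6)*(0 3 5)(1 6 4 2) = (0 5 4 2 6)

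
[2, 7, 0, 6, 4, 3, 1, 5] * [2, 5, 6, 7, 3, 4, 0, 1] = [6, 1, 2, 0, 3, 7, 5, 4]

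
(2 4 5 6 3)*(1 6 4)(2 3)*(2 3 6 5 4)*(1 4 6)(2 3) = (1 5 3)(2 4 6)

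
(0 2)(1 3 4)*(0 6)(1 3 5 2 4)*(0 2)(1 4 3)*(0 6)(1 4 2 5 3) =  (0 1 3 2)(5 6)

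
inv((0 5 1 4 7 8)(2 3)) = (0 8 7 4 1 5)(2 3)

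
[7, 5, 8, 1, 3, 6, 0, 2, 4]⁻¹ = [6, 3, 7, 4, 8, 1, 5, 0, 2]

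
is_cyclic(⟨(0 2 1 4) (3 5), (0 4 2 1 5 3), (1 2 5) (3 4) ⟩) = no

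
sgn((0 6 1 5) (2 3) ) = 1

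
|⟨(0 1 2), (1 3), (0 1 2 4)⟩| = 120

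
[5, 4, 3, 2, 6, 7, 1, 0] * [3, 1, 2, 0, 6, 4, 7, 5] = [4, 6, 0, 2, 7, 5, 1, 3]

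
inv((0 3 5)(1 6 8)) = (0 5 3)(1 8 6)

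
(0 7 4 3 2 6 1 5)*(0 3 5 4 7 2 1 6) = (0 2)(1 4 5 3)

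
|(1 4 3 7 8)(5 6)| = 10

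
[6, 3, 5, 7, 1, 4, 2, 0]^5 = [1, 2, 7, 5, 6, 0, 3, 4]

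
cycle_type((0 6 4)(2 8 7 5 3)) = 3.5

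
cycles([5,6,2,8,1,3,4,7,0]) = (0 5 3 8)(1 6 4)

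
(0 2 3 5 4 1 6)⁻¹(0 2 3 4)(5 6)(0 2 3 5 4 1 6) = (0 4)(1 2 3 5)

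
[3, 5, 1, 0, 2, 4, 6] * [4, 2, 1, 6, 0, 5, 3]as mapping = [0→6, 1→5, 2→2, 3→4, 4→1, 5→0, 6→3]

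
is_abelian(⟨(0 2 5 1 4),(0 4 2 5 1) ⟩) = no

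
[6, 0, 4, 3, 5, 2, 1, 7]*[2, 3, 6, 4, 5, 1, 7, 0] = [7, 2, 5, 4, 1, 6, 3, 0]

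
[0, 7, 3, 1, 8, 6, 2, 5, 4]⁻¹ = [0, 3, 6, 2, 8, 7, 5, 1, 4]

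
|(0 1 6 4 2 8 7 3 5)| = 9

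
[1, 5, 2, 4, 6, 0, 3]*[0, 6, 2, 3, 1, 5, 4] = [6, 5, 2, 1, 4, 0, 3]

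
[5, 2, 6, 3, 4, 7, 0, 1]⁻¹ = [6, 7, 1, 3, 4, 0, 2, 5]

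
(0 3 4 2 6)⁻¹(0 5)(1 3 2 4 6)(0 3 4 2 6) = (0 1 4 6 2)(3 5)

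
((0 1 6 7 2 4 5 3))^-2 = (0 5 2 6)(1 3 4 7)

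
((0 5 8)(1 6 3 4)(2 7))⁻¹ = (0 8 5)(1 4 3 6)(2 7)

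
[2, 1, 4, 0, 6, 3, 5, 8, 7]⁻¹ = [3, 1, 0, 5, 2, 6, 4, 8, 7]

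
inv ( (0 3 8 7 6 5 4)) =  (0 4 5 6 7 8 3)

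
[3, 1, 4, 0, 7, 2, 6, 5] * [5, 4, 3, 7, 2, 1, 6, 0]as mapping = [0→7, 1→4, 2→2, 3→5, 4→0, 5→3, 6→6, 7→1]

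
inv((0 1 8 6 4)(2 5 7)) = (0 4 6 8 1)(2 7 5)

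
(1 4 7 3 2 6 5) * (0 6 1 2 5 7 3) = (0 6 7)(1 4 3 5 2)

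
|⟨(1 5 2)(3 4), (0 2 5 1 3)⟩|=720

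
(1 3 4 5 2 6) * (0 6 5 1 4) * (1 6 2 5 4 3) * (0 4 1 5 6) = (0 2 1 5 6 3 4)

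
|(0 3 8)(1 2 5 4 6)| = 15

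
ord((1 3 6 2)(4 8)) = 4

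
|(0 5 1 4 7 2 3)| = 7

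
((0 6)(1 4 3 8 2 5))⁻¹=(0 6)(1 5 2 8 3 4)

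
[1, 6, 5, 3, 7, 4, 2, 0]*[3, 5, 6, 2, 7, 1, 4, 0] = [5, 4, 1, 2, 0, 7, 6, 3]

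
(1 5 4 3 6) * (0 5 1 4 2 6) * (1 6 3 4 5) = (0 1 6 5 2 3)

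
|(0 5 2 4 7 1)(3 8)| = 6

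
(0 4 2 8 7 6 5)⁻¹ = (0 5 6 7 8 2 4)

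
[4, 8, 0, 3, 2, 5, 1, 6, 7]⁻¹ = [2, 6, 4, 3, 0, 5, 7, 8, 1]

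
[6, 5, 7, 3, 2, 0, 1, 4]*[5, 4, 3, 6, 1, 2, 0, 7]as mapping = [0→0, 1→2, 2→7, 3→6, 4→3, 5→5, 6→4, 7→1]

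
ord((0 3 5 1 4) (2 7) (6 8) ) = 10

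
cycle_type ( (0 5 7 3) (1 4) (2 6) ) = 2^2.4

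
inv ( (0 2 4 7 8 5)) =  (0 5 8 7 4 2)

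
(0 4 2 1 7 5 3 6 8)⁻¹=(0 8 6 3 5 7 1 2 4)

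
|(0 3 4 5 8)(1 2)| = 10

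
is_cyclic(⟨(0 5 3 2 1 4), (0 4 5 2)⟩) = no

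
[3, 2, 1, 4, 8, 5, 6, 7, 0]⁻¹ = [8, 2, 1, 0, 3, 5, 6, 7, 4]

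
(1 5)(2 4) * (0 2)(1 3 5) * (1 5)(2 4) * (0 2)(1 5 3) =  (0 4 2)(1 3 5)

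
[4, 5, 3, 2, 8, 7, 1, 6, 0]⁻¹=[8, 6, 3, 2, 0, 1, 7, 5, 4]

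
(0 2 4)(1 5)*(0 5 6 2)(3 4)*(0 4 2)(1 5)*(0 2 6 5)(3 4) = (0 3 6 2 4 1 5)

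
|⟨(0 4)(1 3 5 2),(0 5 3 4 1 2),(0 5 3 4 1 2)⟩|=48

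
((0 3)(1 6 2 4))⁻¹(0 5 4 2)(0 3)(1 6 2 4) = (1 4 3 5)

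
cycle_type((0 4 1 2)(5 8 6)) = 3.4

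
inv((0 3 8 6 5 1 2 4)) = (0 4 2 1 5 6 8 3)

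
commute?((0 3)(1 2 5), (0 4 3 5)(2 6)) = no:(0 3)(1 2 5) * (0 4 3 5)(2 6) = (0 5 1 6 2)(3 4), (0 4 3 5)(2 6) * (0 3)(1 2 5) = (0 4)(1 2 6 5 3)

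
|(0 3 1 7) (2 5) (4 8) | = 4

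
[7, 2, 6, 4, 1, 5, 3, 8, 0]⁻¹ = [8, 4, 1, 6, 3, 5, 2, 0, 7]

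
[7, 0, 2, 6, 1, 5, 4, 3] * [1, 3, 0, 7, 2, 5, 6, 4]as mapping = [0→4, 1→1, 2→0, 3→6, 4→3, 5→5, 6→2, 7→7]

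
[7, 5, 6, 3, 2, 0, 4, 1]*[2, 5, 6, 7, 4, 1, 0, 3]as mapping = [0→3, 1→1, 2→0, 3→7, 4→6, 5→2, 6→4, 7→5]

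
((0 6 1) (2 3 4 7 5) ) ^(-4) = (0 1 6) (2 3 4 7 5) 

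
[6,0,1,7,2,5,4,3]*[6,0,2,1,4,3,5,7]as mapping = [0→5,1→6,2→0,3→7,4→2,5→3,6→4,7→1]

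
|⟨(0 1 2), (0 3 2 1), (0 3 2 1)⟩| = 24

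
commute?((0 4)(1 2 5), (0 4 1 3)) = no:(0 4)(1 2 5)*(0 4 1 3) = (0 1 2 5 3), (0 4 1 3)*(0 4)(1 2 5) = (1 3 4 2 5)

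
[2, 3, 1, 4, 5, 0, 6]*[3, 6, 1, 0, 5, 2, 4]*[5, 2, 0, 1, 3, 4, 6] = [2, 5, 6, 4, 0, 1, 3]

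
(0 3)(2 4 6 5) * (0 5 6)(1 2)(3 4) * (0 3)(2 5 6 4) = (0 2)(1 5)(3 6 4)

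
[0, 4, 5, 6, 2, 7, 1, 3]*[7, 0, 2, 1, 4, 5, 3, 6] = [7, 4, 5, 3, 2, 6, 0, 1]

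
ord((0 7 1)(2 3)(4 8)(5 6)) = 6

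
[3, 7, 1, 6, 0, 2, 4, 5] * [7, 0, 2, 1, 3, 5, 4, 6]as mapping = [0→1, 1→6, 2→0, 3→4, 4→7, 5→2, 6→3, 7→5]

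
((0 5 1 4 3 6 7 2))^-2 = (0 7 3 1)(2 6 4 5)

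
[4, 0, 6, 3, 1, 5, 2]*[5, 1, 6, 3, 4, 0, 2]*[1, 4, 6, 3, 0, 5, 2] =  [0, 5, 6, 3, 4, 1, 2]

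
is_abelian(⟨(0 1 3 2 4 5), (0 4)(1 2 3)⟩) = no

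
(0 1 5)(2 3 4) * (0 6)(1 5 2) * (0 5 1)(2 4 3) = (0 1 4)(5 6)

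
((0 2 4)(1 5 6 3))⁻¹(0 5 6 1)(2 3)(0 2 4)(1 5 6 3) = (1 4)(2 6 3 5)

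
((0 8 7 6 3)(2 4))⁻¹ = (0 3 6 7 8)(2 4)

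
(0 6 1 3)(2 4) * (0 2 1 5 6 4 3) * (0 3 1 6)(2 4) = (0 2 1 3 4 6 5)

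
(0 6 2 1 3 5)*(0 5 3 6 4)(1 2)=(0 4)(1 6)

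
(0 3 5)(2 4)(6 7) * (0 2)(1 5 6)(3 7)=(0 7 1 5 2 4)(3 6)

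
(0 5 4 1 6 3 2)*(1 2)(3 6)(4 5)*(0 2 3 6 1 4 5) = (0 5)(1 6)(3 4)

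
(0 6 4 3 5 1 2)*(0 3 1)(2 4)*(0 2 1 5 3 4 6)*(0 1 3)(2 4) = (0 1 6 3)(4 5)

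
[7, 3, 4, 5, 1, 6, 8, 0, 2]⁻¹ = [7, 4, 8, 1, 2, 3, 5, 0, 6]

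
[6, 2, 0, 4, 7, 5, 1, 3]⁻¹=[2, 6, 1, 7, 3, 5, 0, 4]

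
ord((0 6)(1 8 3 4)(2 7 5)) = 12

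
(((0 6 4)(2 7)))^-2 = (0 6 4)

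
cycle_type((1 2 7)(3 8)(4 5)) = 2^2.3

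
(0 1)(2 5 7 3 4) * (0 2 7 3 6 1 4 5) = (0 4 7 6 1 2)(3 5)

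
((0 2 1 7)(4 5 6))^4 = (4 5 6)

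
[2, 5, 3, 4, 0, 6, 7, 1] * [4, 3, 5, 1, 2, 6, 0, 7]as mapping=[0→5, 1→6, 2→1, 3→2, 4→4, 5→0, 6→7, 7→3]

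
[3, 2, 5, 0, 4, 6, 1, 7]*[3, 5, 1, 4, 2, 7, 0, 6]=[4, 1, 7, 3, 2, 0, 5, 6]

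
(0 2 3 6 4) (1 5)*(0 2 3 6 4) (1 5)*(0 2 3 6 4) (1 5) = (0 6 2 4 3) (1 5) 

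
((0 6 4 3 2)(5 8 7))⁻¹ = (0 2 3 4 6)(5 7 8)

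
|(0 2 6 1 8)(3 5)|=10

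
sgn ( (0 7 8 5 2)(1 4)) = -1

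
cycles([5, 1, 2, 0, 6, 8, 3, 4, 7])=(0 5 8 7 4 6 3)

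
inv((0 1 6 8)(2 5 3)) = (0 8 6 1)(2 3 5)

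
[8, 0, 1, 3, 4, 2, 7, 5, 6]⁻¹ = [1, 2, 5, 3, 4, 7, 8, 6, 0]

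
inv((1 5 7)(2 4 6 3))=(1 7 5)(2 3 6 4)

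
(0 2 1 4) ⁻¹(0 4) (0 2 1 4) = (0 2) 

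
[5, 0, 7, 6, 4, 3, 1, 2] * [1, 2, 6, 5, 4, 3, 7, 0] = [3, 1, 0, 7, 4, 5, 2, 6]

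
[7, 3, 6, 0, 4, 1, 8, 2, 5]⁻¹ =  [3, 5, 7, 1, 4, 8, 2, 0, 6]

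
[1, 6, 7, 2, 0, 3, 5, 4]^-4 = [3, 2, 1, 0, 5, 4, 7, 6]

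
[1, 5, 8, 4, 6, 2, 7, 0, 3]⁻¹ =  [7, 0, 5, 8, 3, 1, 4, 6, 2]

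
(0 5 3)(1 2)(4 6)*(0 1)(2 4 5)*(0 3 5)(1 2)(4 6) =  (0 1 6)(2 3)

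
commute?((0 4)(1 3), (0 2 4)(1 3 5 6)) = no:(0 4)(1 3)*(0 2 4)(1 3 5 6) = (1 5 6)(2 4), (0 2 4)(1 3 5 6)*(0 4)(1 3) = (0 2)(3 5 6)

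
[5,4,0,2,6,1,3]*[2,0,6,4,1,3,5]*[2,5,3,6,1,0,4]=[6,5,3,4,0,2,1]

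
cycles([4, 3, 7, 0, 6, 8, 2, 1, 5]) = (0 4 6 2 7 1 3)(5 8)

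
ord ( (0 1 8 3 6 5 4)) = 7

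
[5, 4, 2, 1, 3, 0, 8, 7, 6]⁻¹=[5, 3, 2, 4, 1, 0, 8, 7, 6]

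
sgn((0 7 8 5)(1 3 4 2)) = 1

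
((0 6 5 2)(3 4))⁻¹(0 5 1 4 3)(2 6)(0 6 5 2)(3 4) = (0 5)(1 3 4 6 2)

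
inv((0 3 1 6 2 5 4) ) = (0 4 5 2 6 1 3) 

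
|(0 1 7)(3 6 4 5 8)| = 15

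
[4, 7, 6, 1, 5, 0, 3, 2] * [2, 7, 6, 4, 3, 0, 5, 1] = [3, 1, 5, 7, 0, 2, 4, 6] 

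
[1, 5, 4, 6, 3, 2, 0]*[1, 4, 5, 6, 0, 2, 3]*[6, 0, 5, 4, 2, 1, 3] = [2, 5, 6, 4, 3, 1, 0]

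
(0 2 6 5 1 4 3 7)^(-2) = (0 3 1 6)(2 7 4 5)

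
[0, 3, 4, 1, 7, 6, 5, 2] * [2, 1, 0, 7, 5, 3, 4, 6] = [2, 7, 5, 1, 6, 4, 3, 0]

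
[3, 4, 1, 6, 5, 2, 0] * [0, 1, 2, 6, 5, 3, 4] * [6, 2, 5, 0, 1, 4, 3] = [3, 4, 2, 1, 0, 5, 6]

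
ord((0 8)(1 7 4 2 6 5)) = 6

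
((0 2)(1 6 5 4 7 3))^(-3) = (0 2)(1 4)(3 5)(6 7)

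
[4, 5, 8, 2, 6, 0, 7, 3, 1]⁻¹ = [5, 8, 3, 7, 0, 1, 4, 6, 2]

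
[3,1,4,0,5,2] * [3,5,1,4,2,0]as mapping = [0→4,1→5,2→2,3→3,4→0,5→1]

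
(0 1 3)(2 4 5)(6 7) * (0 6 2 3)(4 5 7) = (0 1)(2 5 3 6 4 7)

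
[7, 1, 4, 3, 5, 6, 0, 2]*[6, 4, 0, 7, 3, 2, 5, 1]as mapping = [0→1, 1→4, 2→3, 3→7, 4→2, 5→5, 6→6, 7→0]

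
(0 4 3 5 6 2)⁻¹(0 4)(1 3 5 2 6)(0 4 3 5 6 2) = (0 2 1 5 6)(3 4)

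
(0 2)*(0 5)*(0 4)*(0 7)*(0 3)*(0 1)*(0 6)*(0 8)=(0 2 5 4 7 3 1 6 8) 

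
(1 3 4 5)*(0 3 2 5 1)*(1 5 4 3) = (0 1 2 4 5)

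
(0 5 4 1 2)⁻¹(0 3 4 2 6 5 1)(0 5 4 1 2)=(0 6 4 2 5 3 1)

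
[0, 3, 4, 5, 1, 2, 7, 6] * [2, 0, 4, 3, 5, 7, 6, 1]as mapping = [0→2, 1→3, 2→5, 3→7, 4→0, 5→4, 6→1, 7→6]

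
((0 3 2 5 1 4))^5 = (0 4 1 5 2 3)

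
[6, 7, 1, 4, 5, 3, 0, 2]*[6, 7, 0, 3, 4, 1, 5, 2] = [5, 2, 7, 4, 1, 3, 6, 0]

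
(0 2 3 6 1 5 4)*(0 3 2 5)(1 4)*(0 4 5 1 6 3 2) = (0 1 4 2)(5 6)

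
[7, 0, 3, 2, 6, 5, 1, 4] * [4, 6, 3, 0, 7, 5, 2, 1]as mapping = [0→1, 1→4, 2→0, 3→3, 4→2, 5→5, 6→6, 7→7]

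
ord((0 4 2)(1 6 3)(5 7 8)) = 3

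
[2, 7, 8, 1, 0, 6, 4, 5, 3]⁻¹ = [4, 3, 0, 8, 6, 7, 5, 1, 2]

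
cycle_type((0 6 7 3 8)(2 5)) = 2.5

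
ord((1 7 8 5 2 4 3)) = 7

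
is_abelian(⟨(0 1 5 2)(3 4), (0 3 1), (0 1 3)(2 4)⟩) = no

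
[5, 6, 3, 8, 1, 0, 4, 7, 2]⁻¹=[5, 4, 8, 2, 6, 0, 1, 7, 3]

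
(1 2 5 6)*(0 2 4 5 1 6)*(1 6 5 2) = (0 1 4 2 6 5)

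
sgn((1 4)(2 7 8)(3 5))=1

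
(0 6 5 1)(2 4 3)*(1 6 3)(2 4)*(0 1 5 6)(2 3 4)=(0 4 5)(2 3)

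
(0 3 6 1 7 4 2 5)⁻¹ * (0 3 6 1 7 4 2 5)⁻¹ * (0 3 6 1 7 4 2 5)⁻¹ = (0 4 6 5 7 3 2 1)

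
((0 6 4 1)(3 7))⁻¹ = (0 1 4 6)(3 7)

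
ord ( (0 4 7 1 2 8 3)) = 7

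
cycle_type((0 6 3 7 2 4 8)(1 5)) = 2.7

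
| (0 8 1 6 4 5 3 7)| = 8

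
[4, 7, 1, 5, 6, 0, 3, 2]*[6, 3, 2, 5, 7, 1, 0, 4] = [7, 4, 3, 1, 0, 6, 5, 2]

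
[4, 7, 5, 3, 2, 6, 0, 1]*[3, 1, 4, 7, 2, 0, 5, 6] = [2, 6, 0, 7, 4, 5, 3, 1]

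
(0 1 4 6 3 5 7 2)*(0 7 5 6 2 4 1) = (2 7 4)(3 6)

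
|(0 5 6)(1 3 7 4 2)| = 15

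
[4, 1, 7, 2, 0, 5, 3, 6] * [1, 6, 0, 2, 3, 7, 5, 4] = [3, 6, 4, 0, 1, 7, 2, 5]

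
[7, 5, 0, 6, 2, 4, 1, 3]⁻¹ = [2, 6, 4, 7, 5, 1, 3, 0]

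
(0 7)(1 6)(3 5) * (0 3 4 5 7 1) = (0 1 6)(3 7)(4 5)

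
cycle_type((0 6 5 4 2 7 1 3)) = 8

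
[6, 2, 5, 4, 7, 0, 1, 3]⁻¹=[5, 6, 1, 7, 3, 2, 0, 4]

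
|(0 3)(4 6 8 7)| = 4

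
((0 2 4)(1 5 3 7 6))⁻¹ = (0 4 2)(1 6 7 3 5)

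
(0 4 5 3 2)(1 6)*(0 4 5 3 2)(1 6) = (0 5 2 4 3)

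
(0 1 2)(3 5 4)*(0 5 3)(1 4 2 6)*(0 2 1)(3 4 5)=(0 5 1 6)(2 3 4)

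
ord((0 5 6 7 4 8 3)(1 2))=14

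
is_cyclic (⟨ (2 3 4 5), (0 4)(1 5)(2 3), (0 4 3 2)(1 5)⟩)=no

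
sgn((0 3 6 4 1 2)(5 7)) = 1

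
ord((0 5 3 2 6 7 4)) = 7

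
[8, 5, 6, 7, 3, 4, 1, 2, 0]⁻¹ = [8, 6, 7, 4, 5, 1, 2, 3, 0]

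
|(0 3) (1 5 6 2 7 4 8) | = 14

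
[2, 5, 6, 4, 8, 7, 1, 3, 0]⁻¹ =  [8, 6, 0, 7, 3, 1, 2, 5, 4]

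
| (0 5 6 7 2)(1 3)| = 10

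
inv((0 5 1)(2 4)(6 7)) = (0 1 5)(2 4)(6 7)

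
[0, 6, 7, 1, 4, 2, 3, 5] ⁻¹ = [0, 3, 5, 6, 4, 7, 1, 2] 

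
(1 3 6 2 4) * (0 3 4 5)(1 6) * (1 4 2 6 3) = (0 1 2 5)(3 4)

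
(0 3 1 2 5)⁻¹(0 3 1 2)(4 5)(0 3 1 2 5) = (0 4)(1 2 5 3)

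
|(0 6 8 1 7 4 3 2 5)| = 9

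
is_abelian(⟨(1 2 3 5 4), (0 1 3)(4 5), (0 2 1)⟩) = no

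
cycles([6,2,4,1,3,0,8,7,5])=(0 6 8 5)(1 2 4 3)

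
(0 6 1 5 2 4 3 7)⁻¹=(0 7 3 4 2 5 1 6)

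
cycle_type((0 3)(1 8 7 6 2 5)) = 2.6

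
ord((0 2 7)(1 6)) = 6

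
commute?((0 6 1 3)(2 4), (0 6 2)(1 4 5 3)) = no:(0 6 1 3)(2 4)*(0 6 2)(1 4 5 3) = (0 2 5 3 6 4), (0 6 2)(1 4 5 3)*(0 6 1 3)(2 4) = (0 1 2 6 4 5)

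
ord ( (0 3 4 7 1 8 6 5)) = 8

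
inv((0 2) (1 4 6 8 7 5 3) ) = (0 2) (1 3 5 7 8 6 4) 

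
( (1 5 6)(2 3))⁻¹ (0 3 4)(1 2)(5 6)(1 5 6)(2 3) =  (0 2 4)(1 6)(3 5)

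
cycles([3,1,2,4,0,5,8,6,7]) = (0 3 4)(6 8 7)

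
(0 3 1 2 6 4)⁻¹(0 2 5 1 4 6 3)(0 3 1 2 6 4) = (0 4 1 3 6 5 2)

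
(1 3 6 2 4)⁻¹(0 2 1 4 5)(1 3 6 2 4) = (0 4 3 1 5)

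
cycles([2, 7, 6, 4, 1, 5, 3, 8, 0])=(0 2 6 3 4 1 7 8) 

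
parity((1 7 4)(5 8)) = odd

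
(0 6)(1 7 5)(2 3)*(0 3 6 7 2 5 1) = (0 7 1 2 6 3 5)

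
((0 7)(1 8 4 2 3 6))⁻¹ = (0 7)(1 6 3 2 4 8)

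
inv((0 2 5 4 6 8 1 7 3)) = (0 3 7 1 8 6 4 5 2)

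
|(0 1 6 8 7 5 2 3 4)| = 9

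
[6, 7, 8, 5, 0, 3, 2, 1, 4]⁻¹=[4, 7, 6, 5, 8, 3, 0, 1, 2]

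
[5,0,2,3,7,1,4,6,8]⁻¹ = [1,5,2,3,6,0,7,4,8]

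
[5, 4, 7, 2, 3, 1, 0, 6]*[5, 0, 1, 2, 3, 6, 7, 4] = [6, 3, 4, 1, 2, 0, 5, 7]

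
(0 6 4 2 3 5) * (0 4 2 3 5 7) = (0 6 2 5 4 3 7)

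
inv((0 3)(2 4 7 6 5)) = (0 3)(2 5 6 7 4)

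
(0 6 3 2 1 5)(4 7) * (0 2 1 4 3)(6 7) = (0 7 3 1 5 2 4 6)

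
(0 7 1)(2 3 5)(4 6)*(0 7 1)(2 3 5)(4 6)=(0 1 7)(2 5 3)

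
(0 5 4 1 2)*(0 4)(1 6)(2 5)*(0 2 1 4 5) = (0 1)(2 5)(4 6)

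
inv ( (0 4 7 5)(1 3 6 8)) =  (0 5 7 4)(1 8 6 3)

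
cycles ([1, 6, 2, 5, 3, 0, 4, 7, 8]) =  (0 1 6 4 3 5)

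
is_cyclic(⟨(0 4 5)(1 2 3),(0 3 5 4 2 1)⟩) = no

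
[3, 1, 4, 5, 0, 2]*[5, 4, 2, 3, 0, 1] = [3, 4, 0, 1, 5, 2]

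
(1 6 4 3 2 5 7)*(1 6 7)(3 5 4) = (1 7 6 3 2 4 5)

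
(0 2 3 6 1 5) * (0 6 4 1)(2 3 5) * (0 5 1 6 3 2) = (0 2 1)(3 4 6 5)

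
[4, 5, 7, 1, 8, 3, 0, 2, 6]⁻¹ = [6, 3, 7, 5, 0, 1, 8, 2, 4]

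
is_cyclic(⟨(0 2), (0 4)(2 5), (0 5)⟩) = no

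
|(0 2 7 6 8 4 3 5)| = 8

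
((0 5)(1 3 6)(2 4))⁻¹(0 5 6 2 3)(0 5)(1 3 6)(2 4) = (0 1 4 6 5)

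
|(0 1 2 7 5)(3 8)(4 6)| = 10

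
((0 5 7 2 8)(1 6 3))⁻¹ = (0 8 2 7 5)(1 3 6)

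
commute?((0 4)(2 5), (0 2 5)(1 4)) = no:(0 4)(2 5) * (0 2 5)(1 4) = (0 1 4 2), (0 2 5)(1 4) * (0 4)(2 5) = (0 5 4 1)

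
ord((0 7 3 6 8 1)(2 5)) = 6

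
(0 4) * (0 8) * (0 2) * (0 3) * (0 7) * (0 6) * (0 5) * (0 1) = (0 4 8 2 3 7 6 5 1)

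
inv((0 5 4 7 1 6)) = (0 6 1 7 4 5)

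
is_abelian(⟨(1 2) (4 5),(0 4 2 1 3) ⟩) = no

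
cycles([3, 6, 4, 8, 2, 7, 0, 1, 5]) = (0 3 8 5 7 1 6)(2 4)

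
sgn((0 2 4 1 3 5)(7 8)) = 1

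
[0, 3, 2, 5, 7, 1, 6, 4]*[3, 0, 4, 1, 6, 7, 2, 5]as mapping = [0→3, 1→1, 2→4, 3→7, 4→5, 5→0, 6→2, 7→6]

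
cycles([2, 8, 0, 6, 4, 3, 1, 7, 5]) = (0 2)(1 8 5 3 6)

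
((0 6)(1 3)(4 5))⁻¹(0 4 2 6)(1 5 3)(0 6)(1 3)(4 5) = (0 6 5 2)(1 3 4)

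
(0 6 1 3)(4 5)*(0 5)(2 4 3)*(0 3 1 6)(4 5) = (1 2 5)(3 4)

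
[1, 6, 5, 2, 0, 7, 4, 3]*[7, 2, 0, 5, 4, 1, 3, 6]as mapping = [0→2, 1→3, 2→1, 3→0, 4→7, 5→6, 6→4, 7→5]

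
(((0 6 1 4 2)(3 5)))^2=(0 1 2 6 4)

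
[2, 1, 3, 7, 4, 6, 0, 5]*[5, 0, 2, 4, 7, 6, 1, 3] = [2, 0, 4, 3, 7, 1, 5, 6] 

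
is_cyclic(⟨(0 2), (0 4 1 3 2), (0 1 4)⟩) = no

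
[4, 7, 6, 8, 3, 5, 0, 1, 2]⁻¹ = [6, 7, 8, 4, 0, 5, 2, 1, 3]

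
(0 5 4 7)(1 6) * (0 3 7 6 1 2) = (0 5 4 6 2)(3 7)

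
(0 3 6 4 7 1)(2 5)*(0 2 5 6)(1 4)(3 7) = (0 7 4 3)(1 2 6)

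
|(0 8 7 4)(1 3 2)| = 12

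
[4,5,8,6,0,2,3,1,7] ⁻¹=[4,7,5,6,0,1,3,8,2] 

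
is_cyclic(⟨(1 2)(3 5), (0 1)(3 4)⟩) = no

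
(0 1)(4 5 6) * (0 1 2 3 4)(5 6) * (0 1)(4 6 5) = (0 2 3 6 1)(4 5)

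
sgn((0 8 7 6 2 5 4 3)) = -1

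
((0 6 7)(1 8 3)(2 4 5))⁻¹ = (0 7 6)(1 3 8)(2 5 4)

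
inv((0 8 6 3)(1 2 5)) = (0 3 6 8)(1 5 2)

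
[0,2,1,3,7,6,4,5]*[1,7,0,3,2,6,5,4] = [1,0,7,3,4,5,2,6]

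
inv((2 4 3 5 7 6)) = (2 6 7 5 3 4)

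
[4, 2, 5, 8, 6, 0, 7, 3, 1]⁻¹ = [5, 8, 1, 7, 0, 2, 4, 6, 3]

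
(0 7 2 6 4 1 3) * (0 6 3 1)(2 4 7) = (0 2 3 6 7 4)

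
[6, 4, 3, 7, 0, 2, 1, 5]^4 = [0, 1, 2, 3, 4, 5, 6, 7]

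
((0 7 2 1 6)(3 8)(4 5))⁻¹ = (0 6 1 2 7)(3 8)(4 5)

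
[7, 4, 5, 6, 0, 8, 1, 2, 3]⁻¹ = [4, 6, 7, 8, 1, 2, 3, 0, 5]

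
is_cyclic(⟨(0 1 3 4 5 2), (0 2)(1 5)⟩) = no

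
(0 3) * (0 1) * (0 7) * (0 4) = (0 3 1 7 4)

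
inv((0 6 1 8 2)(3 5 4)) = (0 2 8 1 6)(3 4 5)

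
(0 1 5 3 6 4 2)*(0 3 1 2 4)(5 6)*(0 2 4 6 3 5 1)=(0 4 6 2 5)(1 3)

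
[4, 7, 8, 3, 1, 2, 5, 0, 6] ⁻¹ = [7, 4, 5, 3, 0, 6, 8, 1, 2] 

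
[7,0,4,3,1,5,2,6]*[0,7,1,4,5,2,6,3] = [3,0,5,4,7,2,1,6]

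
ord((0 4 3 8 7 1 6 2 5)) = 9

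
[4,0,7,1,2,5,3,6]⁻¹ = [1,3,4,6,0,5,7,2]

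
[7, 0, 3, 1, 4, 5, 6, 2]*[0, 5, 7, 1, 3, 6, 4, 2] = [2, 0, 1, 5, 3, 6, 4, 7]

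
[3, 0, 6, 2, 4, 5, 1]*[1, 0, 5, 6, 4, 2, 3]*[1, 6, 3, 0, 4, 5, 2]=[2, 6, 0, 5, 4, 3, 1]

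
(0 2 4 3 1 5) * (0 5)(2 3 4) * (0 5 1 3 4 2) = (0 4 2)(1 5)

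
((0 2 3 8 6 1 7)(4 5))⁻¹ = (0 7 1 6 8 3 2)(4 5)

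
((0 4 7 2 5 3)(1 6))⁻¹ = (0 3 5 2 7 4)(1 6)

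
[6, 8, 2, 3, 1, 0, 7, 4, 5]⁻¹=[5, 4, 2, 3, 7, 8, 0, 6, 1]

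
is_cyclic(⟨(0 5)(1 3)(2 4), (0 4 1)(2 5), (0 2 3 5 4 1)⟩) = no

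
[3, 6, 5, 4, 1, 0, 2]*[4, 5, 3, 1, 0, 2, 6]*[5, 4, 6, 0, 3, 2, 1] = [4, 1, 6, 5, 2, 3, 0]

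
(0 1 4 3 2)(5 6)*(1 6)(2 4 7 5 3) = (0 6 3 4 2)(1 7 5)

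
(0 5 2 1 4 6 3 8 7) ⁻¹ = (0 7 8 3 6 4 1 2 5) 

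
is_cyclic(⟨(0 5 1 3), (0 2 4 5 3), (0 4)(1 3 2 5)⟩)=no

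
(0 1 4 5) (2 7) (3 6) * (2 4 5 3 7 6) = (0 1 5) (2 6 7 4 3) 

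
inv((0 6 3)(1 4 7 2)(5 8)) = (0 3 6)(1 2 7 4)(5 8)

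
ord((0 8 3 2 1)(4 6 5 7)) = 20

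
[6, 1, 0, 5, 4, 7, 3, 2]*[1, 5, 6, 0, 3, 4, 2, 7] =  [2, 5, 1, 4, 3, 7, 0, 6]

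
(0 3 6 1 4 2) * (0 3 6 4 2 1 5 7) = (0 6 5 7)(1 2 3 4)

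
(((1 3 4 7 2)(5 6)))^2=(1 4 2 3 7)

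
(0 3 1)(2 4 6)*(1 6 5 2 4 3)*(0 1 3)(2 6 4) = (0 3 4 5 6 2)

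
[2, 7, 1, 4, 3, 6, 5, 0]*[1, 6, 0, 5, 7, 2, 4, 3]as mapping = [0→0, 1→3, 2→6, 3→7, 4→5, 5→4, 6→2, 7→1]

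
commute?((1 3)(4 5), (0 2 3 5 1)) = no:(1 3)(4 5)*(0 2 3 5 1) = (0 2 3)(1 5 4), (0 2 3 5 1)*(1 3)(4 5) = (0 2 1)(3 4 5)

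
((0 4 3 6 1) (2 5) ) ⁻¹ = (0 1 6 3 4) (2 5) 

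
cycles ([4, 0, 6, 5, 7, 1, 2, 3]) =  (0 4 7 3 5 1)(2 6)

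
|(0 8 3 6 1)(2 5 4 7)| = 20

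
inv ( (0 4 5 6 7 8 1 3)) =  (0 3 1 8 7 6 5 4)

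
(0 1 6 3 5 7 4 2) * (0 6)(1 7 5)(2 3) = (0 7 4 3 1)(2 6)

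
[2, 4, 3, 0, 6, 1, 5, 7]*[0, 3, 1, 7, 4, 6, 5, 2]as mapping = [0→1, 1→4, 2→7, 3→0, 4→5, 5→3, 6→6, 7→2]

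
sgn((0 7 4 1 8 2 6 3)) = -1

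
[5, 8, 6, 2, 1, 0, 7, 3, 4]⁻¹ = [5, 4, 3, 7, 8, 0, 2, 6, 1]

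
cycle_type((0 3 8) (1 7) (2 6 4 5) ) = 2.3.4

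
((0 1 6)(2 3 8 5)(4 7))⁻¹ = (0 6 1)(2 5 8 3)(4 7)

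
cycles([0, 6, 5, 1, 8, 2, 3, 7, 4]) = (1 6 3) (2 5) (4 8) 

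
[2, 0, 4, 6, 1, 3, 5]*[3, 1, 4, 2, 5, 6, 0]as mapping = [0→4, 1→3, 2→5, 3→0, 4→1, 5→2, 6→6]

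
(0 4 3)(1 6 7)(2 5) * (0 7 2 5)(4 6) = (0 6 2)(1 4 3 7)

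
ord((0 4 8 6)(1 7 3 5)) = 4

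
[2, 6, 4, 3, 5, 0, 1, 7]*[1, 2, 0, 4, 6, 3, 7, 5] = [0, 7, 6, 4, 3, 1, 2, 5]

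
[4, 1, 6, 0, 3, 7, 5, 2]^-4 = [3, 1, 2, 4, 0, 5, 6, 7]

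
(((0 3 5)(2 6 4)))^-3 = ()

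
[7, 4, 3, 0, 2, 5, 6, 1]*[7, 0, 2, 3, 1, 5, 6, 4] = [4, 1, 3, 7, 2, 5, 6, 0]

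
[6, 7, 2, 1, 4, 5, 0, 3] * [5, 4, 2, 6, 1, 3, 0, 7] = [0, 7, 2, 4, 1, 3, 5, 6]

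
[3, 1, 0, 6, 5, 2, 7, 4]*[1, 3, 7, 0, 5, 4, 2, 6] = [0, 3, 1, 2, 4, 7, 6, 5]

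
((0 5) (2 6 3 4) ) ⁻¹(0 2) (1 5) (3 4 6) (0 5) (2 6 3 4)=(0 1) (2 3 4) (5 6) 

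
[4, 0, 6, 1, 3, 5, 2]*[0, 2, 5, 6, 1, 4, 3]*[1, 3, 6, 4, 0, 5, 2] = [3, 1, 4, 6, 2, 0, 5]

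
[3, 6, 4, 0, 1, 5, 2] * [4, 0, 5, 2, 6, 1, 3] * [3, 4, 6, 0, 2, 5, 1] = [6, 0, 1, 2, 3, 4, 5]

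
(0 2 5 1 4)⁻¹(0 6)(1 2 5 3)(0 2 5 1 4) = (1 3 4 5)(2 6)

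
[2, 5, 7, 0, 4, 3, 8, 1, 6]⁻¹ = [3, 7, 0, 5, 4, 1, 8, 2, 6]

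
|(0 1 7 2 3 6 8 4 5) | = 9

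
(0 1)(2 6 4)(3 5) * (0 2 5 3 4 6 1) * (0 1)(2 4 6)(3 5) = (0 1 4 3 5 6 2)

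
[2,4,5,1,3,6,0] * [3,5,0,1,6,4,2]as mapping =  [0→0,1→6,2→4,3→5,4→1,5→2,6→3]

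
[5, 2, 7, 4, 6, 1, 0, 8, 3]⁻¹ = [6, 5, 1, 8, 3, 0, 4, 2, 7]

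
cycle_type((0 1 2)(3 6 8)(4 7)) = 2.3^2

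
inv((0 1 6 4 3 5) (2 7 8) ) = (0 5 3 4 6 1) (2 8 7) 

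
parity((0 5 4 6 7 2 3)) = even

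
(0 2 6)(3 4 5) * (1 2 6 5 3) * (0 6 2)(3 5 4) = (0 2 4 5 1)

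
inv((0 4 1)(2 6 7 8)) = (0 1 4)(2 8 7 6)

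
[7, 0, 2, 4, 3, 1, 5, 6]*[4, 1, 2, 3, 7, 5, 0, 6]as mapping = [0→6, 1→4, 2→2, 3→7, 4→3, 5→1, 6→5, 7→0]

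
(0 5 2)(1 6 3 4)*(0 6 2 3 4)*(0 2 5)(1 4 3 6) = (1 5 6 3 2)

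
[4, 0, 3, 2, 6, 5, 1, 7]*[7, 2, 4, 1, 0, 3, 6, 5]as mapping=[0→0, 1→7, 2→1, 3→4, 4→6, 5→3, 6→2, 7→5]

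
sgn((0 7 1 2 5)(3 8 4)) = 1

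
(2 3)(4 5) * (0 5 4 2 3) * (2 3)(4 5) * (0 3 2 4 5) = (0 5 2 3 4)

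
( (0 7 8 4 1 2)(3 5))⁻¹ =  (0 2 1 4 8 7)(3 5)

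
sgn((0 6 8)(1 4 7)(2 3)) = -1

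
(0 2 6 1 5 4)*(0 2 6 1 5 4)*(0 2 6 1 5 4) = (0 1)(2 5)(4 6)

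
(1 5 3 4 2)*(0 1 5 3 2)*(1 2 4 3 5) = (0 2 1 5 4)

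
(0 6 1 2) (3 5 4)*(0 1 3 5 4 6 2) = (0 2 1) (3 4 5 6) 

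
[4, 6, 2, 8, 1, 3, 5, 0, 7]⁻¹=[7, 4, 2, 5, 0, 6, 1, 8, 3]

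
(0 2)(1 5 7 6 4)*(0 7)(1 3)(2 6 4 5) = (0 6 5)(1 2 7 4 3)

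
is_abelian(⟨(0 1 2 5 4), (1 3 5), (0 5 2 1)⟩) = no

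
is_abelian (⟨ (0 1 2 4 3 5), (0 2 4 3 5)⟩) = no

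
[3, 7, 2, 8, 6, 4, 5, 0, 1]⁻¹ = [7, 8, 2, 0, 5, 6, 4, 1, 3]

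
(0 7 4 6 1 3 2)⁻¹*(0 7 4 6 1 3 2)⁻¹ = (0 3 6 7 2 1 4)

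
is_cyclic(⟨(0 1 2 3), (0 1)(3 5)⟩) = no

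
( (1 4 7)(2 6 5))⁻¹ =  (1 7 4)(2 5 6)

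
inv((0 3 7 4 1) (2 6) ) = (0 1 4 7 3) (2 6) 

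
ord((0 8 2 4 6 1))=6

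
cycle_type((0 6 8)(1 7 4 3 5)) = 3.5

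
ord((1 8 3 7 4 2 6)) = 7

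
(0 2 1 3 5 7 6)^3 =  (0 3 6 1 7 2 5)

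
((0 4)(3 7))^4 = ()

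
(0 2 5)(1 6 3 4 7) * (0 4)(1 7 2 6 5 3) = (0 6 1 5 4 2 3)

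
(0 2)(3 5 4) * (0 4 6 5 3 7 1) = (0 2 4 7 1)(5 6)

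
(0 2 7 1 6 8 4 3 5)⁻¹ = (0 5 3 4 8 6 1 7 2)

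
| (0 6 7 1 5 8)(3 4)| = 6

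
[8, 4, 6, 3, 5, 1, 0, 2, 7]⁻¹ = [6, 5, 7, 3, 1, 4, 2, 8, 0]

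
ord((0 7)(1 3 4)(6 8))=6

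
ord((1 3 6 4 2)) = 5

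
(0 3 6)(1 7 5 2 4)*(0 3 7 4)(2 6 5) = (0 7 2)(1 4)(3 5 6)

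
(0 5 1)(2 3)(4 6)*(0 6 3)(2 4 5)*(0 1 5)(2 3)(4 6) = (0 3 6)(1 4 2)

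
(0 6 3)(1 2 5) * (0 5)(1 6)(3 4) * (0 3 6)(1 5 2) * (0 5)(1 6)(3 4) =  (1 6 3 2 4)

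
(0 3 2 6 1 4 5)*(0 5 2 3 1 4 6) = (0 1 6 4 2)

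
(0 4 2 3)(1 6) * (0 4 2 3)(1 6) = (0 2)(3 4)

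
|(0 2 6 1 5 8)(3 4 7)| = 6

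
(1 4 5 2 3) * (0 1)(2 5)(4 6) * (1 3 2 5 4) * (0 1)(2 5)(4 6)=(0 3 1 4 2 5 6)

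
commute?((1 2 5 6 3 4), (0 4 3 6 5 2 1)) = no:(1 2 5 6 3 4)*(0 4 3 6 5 2 1) = (0 4), (0 4 3 6 5 2 1)*(1 2 5 6 3 4) = (0 1)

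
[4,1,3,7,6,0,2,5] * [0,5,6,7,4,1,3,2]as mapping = [0→4,1→5,2→7,3→2,4→3,5→0,6→6,7→1]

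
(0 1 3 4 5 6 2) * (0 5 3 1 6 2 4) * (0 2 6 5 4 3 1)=(0 5 6 3 2 4 1) 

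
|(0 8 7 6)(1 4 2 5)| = 4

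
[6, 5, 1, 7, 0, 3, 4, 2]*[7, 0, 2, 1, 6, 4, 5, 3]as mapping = [0→5, 1→4, 2→0, 3→3, 4→7, 5→1, 6→6, 7→2]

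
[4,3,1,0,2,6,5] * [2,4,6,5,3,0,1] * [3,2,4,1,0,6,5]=[1,6,0,4,5,2,3]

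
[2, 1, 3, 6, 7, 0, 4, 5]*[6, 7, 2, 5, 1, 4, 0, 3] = [2, 7, 5, 0, 3, 6, 1, 4]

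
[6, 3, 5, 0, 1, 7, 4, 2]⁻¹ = [3, 4, 7, 1, 6, 2, 0, 5]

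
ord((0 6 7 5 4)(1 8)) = 10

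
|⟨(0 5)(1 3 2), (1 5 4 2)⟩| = 720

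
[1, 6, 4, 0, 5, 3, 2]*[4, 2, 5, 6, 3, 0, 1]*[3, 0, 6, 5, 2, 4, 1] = [6, 0, 5, 2, 3, 1, 4]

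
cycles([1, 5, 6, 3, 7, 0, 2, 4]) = (0 1 5)(2 6)(4 7)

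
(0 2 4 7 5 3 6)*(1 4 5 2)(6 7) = (0 1 4 6)(2 5 3 7)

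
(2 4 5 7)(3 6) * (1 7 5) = (1 7 2 4)(3 6)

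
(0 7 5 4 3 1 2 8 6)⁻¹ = (0 6 8 2 1 3 4 5 7)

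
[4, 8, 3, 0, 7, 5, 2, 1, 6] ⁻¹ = [3, 7, 6, 2, 0, 5, 8, 4, 1] 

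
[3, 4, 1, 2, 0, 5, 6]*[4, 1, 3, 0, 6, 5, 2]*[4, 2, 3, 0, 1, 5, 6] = [4, 6, 2, 0, 1, 5, 3]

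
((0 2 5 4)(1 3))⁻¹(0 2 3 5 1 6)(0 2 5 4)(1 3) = (1 4 3 6 2 5)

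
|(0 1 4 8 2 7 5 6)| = 8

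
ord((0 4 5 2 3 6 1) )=7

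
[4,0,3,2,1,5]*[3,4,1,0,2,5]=[2,3,0,1,4,5]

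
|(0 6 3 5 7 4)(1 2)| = 6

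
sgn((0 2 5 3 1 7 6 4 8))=1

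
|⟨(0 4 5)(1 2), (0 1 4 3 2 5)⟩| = 720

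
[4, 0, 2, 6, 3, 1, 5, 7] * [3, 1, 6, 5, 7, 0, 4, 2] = [7, 3, 6, 4, 5, 1, 0, 2]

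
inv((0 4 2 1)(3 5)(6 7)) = (0 1 2 4)(3 5)(6 7)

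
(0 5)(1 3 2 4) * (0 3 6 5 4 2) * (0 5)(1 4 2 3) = (0 2 3 5 1 6)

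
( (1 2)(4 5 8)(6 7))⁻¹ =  (1 2)(4 8 5)(6 7)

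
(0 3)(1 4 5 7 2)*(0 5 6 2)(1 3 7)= (0 7)(1 4 6 2 3 5)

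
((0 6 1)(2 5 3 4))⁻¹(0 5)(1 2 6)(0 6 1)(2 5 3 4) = (0 5 1)(3 6)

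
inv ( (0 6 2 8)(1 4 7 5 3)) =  (0 8 2 6)(1 3 5 7 4)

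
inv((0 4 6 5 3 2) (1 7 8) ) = (0 2 3 5 6 4) (1 8 7) 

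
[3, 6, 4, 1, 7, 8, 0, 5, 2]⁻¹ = [6, 3, 8, 0, 2, 7, 1, 4, 5]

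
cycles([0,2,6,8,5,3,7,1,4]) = (1 2 6 7)(3 8 4 5)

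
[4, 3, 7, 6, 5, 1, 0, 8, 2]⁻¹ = [6, 5, 8, 1, 0, 4, 3, 2, 7]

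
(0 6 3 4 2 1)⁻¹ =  (0 1 2 4 3 6)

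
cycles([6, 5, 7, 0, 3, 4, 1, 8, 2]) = (0 6 1 5 4 3)(2 7 8)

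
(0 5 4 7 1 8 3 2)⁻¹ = (0 2 3 8 1 7 4 5)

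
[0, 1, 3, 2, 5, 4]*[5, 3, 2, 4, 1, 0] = [5, 3, 4, 2, 0, 1]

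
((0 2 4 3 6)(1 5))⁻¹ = (0 6 3 4 2)(1 5)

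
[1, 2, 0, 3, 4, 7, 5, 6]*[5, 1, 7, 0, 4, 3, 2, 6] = [1, 7, 5, 0, 4, 6, 3, 2]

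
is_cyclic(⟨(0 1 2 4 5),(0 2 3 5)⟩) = no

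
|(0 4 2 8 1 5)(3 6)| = 6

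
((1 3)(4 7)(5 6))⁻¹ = (1 3)(4 7)(5 6)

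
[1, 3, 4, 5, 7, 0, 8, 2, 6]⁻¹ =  [5, 0, 7, 1, 2, 3, 8, 4, 6]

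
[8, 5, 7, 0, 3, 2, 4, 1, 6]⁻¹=[3, 7, 5, 4, 6, 1, 8, 2, 0]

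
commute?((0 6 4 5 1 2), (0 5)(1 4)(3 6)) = no:(0 6 4 5 1 2)*(0 5)(1 4)(3 6) = (0 3 6 1 2 5 4), (0 5)(1 4)(3 6)*(0 6 4 5 1 2) = (0 1 5 6 3 4 2)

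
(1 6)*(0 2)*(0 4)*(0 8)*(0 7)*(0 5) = (0 2 4 8 7 5)(1 6)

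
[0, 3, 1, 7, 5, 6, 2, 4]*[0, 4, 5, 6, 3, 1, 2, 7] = [0, 6, 4, 7, 1, 2, 5, 3]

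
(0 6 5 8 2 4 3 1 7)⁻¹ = (0 7 1 3 4 2 8 5 6)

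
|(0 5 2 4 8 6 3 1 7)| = 9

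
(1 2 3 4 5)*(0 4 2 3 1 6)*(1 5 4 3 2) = (0 3 1 2 5 6)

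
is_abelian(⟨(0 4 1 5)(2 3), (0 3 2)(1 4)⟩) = no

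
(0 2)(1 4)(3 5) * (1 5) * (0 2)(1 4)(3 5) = (3 4)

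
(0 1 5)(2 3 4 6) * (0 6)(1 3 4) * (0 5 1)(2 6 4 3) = (0 2 3)(4 5)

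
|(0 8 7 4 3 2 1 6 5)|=9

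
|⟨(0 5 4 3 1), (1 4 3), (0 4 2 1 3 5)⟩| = 720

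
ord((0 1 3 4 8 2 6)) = 7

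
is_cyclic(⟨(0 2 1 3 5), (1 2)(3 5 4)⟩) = no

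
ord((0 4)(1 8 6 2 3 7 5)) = 14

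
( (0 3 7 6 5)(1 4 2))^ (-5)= (1 4 2)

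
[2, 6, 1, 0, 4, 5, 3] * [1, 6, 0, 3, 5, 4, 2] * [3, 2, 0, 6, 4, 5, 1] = [3, 0, 1, 2, 5, 4, 6]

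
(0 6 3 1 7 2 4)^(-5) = (0 3 7 4 6 1 2)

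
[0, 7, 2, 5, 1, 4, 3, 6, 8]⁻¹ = [0, 4, 2, 6, 5, 3, 7, 1, 8]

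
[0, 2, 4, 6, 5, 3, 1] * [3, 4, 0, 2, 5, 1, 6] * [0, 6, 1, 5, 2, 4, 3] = [5, 0, 4, 3, 6, 1, 2]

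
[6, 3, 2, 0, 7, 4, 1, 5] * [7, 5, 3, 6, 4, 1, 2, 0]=[2, 6, 3, 7, 0, 4, 5, 1]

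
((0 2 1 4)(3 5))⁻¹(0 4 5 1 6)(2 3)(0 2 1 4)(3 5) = (0 3 4 6 2)(1 5)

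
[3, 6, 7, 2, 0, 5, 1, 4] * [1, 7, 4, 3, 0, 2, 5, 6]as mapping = [0→3, 1→5, 2→6, 3→4, 4→1, 5→2, 6→7, 7→0]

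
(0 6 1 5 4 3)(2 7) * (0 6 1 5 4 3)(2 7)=(0 1 4)(3 6 5)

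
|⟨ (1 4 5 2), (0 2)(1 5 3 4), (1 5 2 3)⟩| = 720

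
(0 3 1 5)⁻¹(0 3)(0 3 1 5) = (1 3)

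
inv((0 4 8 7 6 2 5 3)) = (0 3 5 2 6 7 8 4)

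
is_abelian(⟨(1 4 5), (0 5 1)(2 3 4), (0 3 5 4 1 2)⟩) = no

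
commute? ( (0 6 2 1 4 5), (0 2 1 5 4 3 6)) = no: (0 6 2 1 4 5) * (0 2 1 5 4 3 6) = (1 3 6)(2 5), (0 2 1 5 4 3 6) * (0 6 2 1 4 5) = (0 1)(2 4 3)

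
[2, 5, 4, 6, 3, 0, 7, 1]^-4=[6, 4, 7, 5, 1, 3, 0, 2]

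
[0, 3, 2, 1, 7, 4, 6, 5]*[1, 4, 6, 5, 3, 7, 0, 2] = [1, 5, 6, 4, 2, 3, 0, 7]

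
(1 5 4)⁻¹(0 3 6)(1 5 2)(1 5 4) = (0 3 6)(2 5 4)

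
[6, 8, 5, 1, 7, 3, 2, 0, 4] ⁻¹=[7, 3, 6, 5, 8, 2, 0, 4, 1] 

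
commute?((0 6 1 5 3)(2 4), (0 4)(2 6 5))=no:(0 6 1 5 3)(2 4)*(0 4)(2 6 5)=(0 5 3 4 6 1 2), (0 4)(2 6 5)*(0 6 1 5 3)(2 4)=(0 2 1 5 4 6 3)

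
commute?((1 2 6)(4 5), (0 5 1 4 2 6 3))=no:(1 2 6)(4 5)*(0 5 1 4 2 6 3)=(0 5 2 3)(1 6 4), (0 5 1 4 2 6 3)*(1 2 6)(4 5)=(0 4 6 3)(1 5 2)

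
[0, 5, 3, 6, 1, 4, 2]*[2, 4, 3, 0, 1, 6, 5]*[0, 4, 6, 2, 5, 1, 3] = [6, 3, 0, 1, 5, 4, 2]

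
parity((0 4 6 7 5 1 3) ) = even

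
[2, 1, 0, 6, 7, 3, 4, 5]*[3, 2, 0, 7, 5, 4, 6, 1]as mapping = [0→0, 1→2, 2→3, 3→6, 4→1, 5→7, 6→5, 7→4]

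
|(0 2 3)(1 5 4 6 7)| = 15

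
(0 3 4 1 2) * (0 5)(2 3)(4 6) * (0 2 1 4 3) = (0 1)(2 5)(3 6)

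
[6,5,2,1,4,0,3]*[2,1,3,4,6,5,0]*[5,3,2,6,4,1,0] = [5,1,6,3,0,2,4]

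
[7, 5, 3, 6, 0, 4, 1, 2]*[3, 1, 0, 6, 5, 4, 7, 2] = [2, 4, 6, 7, 3, 5, 1, 0] 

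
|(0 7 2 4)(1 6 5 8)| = 4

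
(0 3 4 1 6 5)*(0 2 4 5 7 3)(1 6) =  (2 4 6 7 3 5)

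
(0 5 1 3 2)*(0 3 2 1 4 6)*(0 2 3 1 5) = (1 3 5 4 6 2)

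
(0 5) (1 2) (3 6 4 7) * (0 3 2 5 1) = (0 1 5 3 6 4 7 2) 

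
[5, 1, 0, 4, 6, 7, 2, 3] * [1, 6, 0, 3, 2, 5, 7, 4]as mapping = [0→5, 1→6, 2→1, 3→2, 4→7, 5→4, 6→0, 7→3]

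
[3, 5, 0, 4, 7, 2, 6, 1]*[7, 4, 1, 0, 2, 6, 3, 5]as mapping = [0→0, 1→6, 2→7, 3→2, 4→5, 5→1, 6→3, 7→4]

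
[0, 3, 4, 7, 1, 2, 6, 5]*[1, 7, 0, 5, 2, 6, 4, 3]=[1, 5, 2, 3, 7, 0, 4, 6]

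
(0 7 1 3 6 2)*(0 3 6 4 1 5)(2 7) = (0 2 3 4 1 6 7 5)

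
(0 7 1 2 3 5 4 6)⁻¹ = (0 6 4 5 3 2 1 7)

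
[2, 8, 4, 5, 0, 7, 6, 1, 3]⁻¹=[4, 7, 0, 8, 2, 3, 6, 5, 1]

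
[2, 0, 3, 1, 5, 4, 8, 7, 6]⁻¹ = [1, 3, 0, 2, 5, 4, 8, 7, 6]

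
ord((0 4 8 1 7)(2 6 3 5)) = 20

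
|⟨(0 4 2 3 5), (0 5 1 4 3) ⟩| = 360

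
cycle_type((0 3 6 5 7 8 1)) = 7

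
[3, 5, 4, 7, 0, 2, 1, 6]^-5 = [6, 4, 3, 1, 7, 0, 2, 5]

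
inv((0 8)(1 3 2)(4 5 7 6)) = (0 8)(1 2 3)(4 6 7 5)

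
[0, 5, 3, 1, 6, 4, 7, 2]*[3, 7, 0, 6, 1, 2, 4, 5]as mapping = [0→3, 1→2, 2→6, 3→7, 4→4, 5→1, 6→5, 7→0]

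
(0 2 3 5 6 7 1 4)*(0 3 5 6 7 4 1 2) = (2 5 7)(3 6 4)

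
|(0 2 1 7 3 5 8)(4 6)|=14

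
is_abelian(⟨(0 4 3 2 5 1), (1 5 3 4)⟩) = no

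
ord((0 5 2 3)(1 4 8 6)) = 4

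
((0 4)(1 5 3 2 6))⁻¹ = (0 4)(1 6 2 3 5)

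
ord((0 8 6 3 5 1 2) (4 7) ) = 14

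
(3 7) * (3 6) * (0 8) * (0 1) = (0 8 1)(3 7 6)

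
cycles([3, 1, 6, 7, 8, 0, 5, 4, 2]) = (0 3 7 4 8 2 6 5)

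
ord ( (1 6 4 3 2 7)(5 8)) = 6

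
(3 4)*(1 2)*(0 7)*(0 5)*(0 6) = (0 7 5 6)(1 2)(3 4)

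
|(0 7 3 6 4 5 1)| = 7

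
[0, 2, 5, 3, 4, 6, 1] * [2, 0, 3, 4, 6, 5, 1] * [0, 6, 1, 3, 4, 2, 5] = [1, 3, 2, 4, 5, 6, 0]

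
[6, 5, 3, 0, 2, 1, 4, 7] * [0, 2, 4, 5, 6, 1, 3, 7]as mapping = [0→3, 1→1, 2→5, 3→0, 4→4, 5→2, 6→6, 7→7]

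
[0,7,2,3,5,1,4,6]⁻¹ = [0,5,2,3,6,4,7,1]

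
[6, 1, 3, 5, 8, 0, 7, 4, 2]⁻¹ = [5, 1, 8, 2, 7, 3, 0, 6, 4]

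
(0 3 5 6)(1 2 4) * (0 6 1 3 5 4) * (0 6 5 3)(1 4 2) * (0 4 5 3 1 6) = (0 1 6 3 2)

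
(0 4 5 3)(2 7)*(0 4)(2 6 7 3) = (2 3 4 5)(6 7)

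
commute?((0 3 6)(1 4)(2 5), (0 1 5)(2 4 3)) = no:(0 3 6)(1 4)(2 5) * (0 1 5)(2 4 3) = (0 2)(1 3 6)(4 5), (0 1 5)(2 4 3) * (0 3 6)(1 4)(2 5) = (0 4 6)(1 2)(3 5)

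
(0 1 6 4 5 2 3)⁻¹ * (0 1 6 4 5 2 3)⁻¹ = (0 2 4 1 3 5 6)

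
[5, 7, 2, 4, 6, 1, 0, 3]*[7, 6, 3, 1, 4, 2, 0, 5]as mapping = [0→2, 1→5, 2→3, 3→4, 4→0, 5→6, 6→7, 7→1]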